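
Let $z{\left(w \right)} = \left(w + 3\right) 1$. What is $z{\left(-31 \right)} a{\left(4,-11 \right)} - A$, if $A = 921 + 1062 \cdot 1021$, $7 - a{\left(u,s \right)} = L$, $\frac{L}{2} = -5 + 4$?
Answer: $-1085475$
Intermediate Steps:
$L = -2$ ($L = 2 \left(-5 + 4\right) = 2 \left(-1\right) = -2$)
$a{\left(u,s \right)} = 9$ ($a{\left(u,s \right)} = 7 - -2 = 7 + 2 = 9$)
$z{\left(w \right)} = 3 + w$ ($z{\left(w \right)} = \left(3 + w\right) 1 = 3 + w$)
$A = 1085223$ ($A = 921 + 1084302 = 1085223$)
$z{\left(-31 \right)} a{\left(4,-11 \right)} - A = \left(3 - 31\right) 9 - 1085223 = \left(-28\right) 9 - 1085223 = -252 - 1085223 = -1085475$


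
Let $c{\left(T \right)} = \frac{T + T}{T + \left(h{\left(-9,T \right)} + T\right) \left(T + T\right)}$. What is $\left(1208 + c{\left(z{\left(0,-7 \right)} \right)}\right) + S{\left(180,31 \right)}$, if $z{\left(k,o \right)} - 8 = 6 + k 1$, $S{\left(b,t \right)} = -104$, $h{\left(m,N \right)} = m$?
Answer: $\frac{12146}{11} \approx 1104.2$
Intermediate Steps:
$z{\left(k,o \right)} = 14 + k$ ($z{\left(k,o \right)} = 8 + \left(6 + k 1\right) = 8 + \left(6 + k\right) = 14 + k$)
$c{\left(T \right)} = \frac{2 T}{T + 2 T \left(-9 + T\right)}$ ($c{\left(T \right)} = \frac{T + T}{T + \left(-9 + T\right) \left(T + T\right)} = \frac{2 T}{T + \left(-9 + T\right) 2 T} = \frac{2 T}{T + 2 T \left(-9 + T\right)}$)
$\left(1208 + c{\left(z{\left(0,-7 \right)} \right)}\right) + S{\left(180,31 \right)} = \left(1208 + \frac{2}{-17 + 2 \left(14 + 0\right)}\right) - 104 = \left(1208 + \frac{2}{-17 + 2 \cdot 14}\right) - 104 = \left(1208 + \frac{2}{-17 + 28}\right) - 104 = \left(1208 + \frac{2}{11}\right) - 104 = \frac{13290}{11} - 104 = \frac{12146}{11}$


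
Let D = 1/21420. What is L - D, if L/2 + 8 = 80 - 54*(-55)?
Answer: 130319279/21420 ≈ 6084.0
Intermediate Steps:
D = 1/21420 ≈ 4.6685e-5
L = 6084 (L = -16 + 2*(80 - 54*(-55)) = -16 + 2*(80 + 2970) = -16 + 2*3050 = -16 + 6100 = 6084)
L - D = 6084 - 1*1/21420 = 6084 - 1/21420 = 130319279/21420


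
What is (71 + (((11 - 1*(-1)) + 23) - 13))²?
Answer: 8649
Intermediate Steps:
(71 + (((11 - 1*(-1)) + 23) - 13))² = (71 + (((11 + 1) + 23) - 13))² = (71 + ((12 + 23) - 13))² = (71 + (35 - 13))² = (71 + 22)² = 93² = 8649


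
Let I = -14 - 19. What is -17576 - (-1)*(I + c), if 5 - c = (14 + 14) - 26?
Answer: -17606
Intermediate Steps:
c = 3 (c = 5 - ((14 + 14) - 26) = 5 - (28 - 26) = 5 - 1*2 = 5 - 2 = 3)
I = -33
-17576 - (-1)*(I + c) = -17576 - (-1)*(-33 + 3) = -17576 - (-1)*(-30) = -17576 - 1*30 = -17576 - 30 = -17606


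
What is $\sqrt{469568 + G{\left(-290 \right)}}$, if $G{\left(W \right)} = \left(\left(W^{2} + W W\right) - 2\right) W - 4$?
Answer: $4 i \sqrt{3019241} \approx 6950.4 i$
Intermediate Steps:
$G{\left(W \right)} = -4 + W \left(-2 + 2 W^{2}\right)$ ($G{\left(W \right)} = \left(\left(W^{2} + W^{2}\right) - 2\right) W - 4 = \left(2 W^{2} - 2\right) W - 4 = \left(-2 + 2 W^{2}\right) W - 4 = W \left(-2 + 2 W^{2}\right) - 4 = -4 + W \left(-2 + 2 W^{2}\right)$)
$\sqrt{469568 + G{\left(-290 \right)}} = \sqrt{469568 - \left(-576 + 48778000\right)} = \sqrt{469568 + \left(-4 + 580 + 2 \left(-24389000\right)\right)} = \sqrt{469568 - 48777424} = \sqrt{-48307856} = 4 i \sqrt{3019241}$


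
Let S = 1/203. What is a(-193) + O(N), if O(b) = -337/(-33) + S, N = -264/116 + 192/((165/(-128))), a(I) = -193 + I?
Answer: -2517370/6699 ≈ -375.78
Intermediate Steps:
N = -241198/1595 (N = -264*1/116 + 192/((165*(-1/128))) = -66/29 + 192/(-165/128) = -66/29 + 192*(-128/165) = -66/29 - 8192/55 = -241198/1595 ≈ -151.22)
S = 1/203 ≈ 0.0049261
O(b) = 68444/6699 (O(b) = -337/(-33) + 1/203 = -337*(-1/33) + 1/203 = 337/33 + 1/203 = 68444/6699)
a(-193) + O(N) = (-193 - 193) + 68444/6699 = -386 + 68444/6699 = -2517370/6699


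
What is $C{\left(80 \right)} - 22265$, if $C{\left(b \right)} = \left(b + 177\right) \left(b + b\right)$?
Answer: $18855$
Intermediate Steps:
$C{\left(b \right)} = 2 b \left(177 + b\right)$ ($C{\left(b \right)} = \left(177 + b\right) 2 b = 2 b \left(177 + b\right)$)
$C{\left(80 \right)} - 22265 = 2 \cdot 80 \left(177 + 80\right) - 22265 = 2 \cdot 80 \cdot 257 - 22265 = 41120 - 22265 = 18855$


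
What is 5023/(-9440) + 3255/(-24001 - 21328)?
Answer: -258414767/427905760 ≈ -0.60391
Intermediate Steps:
5023/(-9440) + 3255/(-24001 - 21328) = 5023*(-1/9440) + 3255/(-45329) = -5023/9440 + 3255*(-1/45329) = -5023/9440 - 3255/45329 = -258414767/427905760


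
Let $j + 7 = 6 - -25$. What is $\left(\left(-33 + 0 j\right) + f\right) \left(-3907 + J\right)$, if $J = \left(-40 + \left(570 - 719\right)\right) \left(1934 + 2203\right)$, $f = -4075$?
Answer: $3228066400$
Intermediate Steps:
$j = 24$ ($j = -7 + \left(6 - -25\right) = -7 + \left(6 + 25\right) = -7 + 31 = 24$)
$J = -781893$ ($J = \left(-40 - 149\right) 4137 = \left(-189\right) 4137 = -781893$)
$\left(\left(-33 + 0 j\right) + f\right) \left(-3907 + J\right) = \left(\left(-33 + 0 \cdot 24\right) - 4075\right) \left(-3907 - 781893\right) = \left(\left(-33 + 0\right) - 4075\right) \left(-785800\right) = \left(-33 - 4075\right) \left(-785800\right) = \left(-4108\right) \left(-785800\right) = 3228066400$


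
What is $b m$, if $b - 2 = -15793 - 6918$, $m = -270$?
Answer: $6131430$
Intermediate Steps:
$b = -22709$ ($b = 2 - 22711 = -22709$)
$b m = \left(-22709\right) \left(-270\right) = 6131430$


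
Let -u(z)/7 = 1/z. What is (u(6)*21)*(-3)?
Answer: 147/2 ≈ 73.500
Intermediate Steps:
u(z) = -7/z
(u(6)*21)*(-3) = (-7/6*21)*(-3) = (-7*1/6*21)*(-3) = -7/6*21*(-3) = -49/2*(-3) = 147/2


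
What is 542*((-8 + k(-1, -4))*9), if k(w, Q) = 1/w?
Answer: -43902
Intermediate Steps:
542*((-8 + k(-1, -4))*9) = 542*((-8 + 1/(-1))*9) = 542*((-8 - 1)*9) = 542*(-9*9) = 542*(-81) = -43902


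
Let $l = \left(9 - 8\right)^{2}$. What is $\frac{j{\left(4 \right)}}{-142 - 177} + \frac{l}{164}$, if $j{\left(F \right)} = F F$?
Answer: $- \frac{2305}{52316} \approx -0.044059$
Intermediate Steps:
$l = 1$ ($l = 1^{2} = 1$)
$j{\left(F \right)} = F^{2}$
$\frac{j{\left(4 \right)}}{-142 - 177} + \frac{l}{164} = \frac{4^{2}}{-142 - 177} + 1 \cdot \frac{1}{164} = \frac{16}{-142 - 177} + 1 \cdot \frac{1}{164} = \frac{16}{-319} + \frac{1}{164} = 16 \left(- \frac{1}{319}\right) + \frac{1}{164} = - \frac{16}{319} + \frac{1}{164} = - \frac{2305}{52316}$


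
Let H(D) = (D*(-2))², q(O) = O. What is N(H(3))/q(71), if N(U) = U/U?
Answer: 1/71 ≈ 0.014085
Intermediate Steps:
H(D) = 4*D² (H(D) = (-2*D)² = 4*D²)
N(U) = 1
N(H(3))/q(71) = 1/71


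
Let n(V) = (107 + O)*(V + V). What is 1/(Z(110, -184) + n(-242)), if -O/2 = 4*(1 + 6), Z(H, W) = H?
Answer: -1/24574 ≈ -4.0693e-5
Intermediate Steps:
O = -56 (O = -8*(1 + 6) = -8*7 = -2*28 = -56)
n(V) = 102*V (n(V) = (107 - 56)*(V + V) = 51*(2*V) = 102*V)
1/(Z(110, -184) + n(-242)) = 1/(110 + 102*(-242)) = 1/(110 - 24684) = 1/(-24574) = -1/24574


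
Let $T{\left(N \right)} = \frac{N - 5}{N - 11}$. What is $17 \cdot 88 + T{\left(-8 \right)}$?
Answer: $\frac{28437}{19} \approx 1496.7$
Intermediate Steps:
$T{\left(N \right)} = \frac{-5 + N}{-11 + N}$
$17 \cdot 88 + T{\left(-8 \right)} = 17 \cdot 88 + \frac{-5 - 8}{-11 - 8} = 1496 + \frac{1}{-19} \left(-13\right) = 1496 - - \frac{13}{19} = 1496 + \frac{13}{19} = \frac{28437}{19}$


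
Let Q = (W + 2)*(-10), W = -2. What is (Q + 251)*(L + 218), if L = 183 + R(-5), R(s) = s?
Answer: 99396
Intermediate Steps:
L = 178 (L = 183 - 5 = 178)
Q = 0 (Q = (-2 + 2)*(-10) = 0*(-10) = 0)
(Q + 251)*(L + 218) = (0 + 251)*(178 + 218) = 251*396 = 99396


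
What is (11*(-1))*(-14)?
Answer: 154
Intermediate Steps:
(11*(-1))*(-14) = -11*(-14) = 154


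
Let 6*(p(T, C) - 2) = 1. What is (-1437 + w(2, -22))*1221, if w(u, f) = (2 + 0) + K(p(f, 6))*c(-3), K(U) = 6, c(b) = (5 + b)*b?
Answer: -1796091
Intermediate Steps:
p(T, C) = 13/6 (p(T, C) = 2 + (⅙)*1 = 2 + ⅙ = 13/6)
c(b) = b*(5 + b)
w(u, f) = -34 (w(u, f) = (2 + 0) + 6*(-3*(5 - 3)) = 2 + 6*(-3*2) = 2 + 6*(-6) = 2 - 36 = -34)
(-1437 + w(2, -22))*1221 = (-1437 - 34)*1221 = -1471*1221 = -1796091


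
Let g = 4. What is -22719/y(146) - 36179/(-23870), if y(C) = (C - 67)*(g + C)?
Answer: -172093/428575 ≈ -0.40155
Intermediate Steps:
y(C) = (-67 + C)*(4 + C) (y(C) = (C - 67)*(4 + C) = (-67 + C)*(4 + C))
-22719/y(146) - 36179/(-23870) = -22719/(-268 + 146**2 - 63*146) - 36179/(-23870) = -22719/(-268 + 21316 - 9198) - 36179*(-1/23870) = -22719/11850 + 3289/2170 = -22719*1/11850 + 3289/2170 = -7573/3950 + 3289/2170 = -172093/428575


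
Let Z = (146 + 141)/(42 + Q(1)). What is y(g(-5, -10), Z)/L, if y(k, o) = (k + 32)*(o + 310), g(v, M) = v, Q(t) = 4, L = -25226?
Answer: -392769/1160396 ≈ -0.33848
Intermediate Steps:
Z = 287/46 (Z = (146 + 141)/(42 + 4) = 287/46 ≈ 6.2391)
y(k, o) = (32 + k)*(310 + o)
y(g(-5, -10), Z)/L = (9920 + 32*(287/46) + 310*(-5) - 5*287/46)/(-25226) = (9920 + 4592/23 - 1550 - 1435/46)*(-1/25226) = (392769/46)*(-1/25226) = -392769/1160396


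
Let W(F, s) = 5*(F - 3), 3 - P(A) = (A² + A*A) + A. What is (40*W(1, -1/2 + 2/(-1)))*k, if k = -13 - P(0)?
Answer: 6400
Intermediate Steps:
P(A) = 3 - A - 2*A² (P(A) = 3 - ((A² + A*A) + A) = 3 - ((A² + A²) + A) = 3 - (2*A² + A) = 3 - (A + 2*A²) = 3 + (-A - 2*A²) = 3 - A - 2*A²)
W(F, s) = -15 + 5*F (W(F, s) = 5*(-3 + F) = -15 + 5*F)
k = -16 (k = -13 - (3 - 1*0 - 2*0²) = -13 - (3 + 0 - 2*0) = -13 - (3 + 0 + 0) = -13 - 1*3 = -13 - 3 = -16)
(40*W(1, -1/2 + 2/(-1)))*k = (40*(-15 + 5*1))*(-16) = (40*(-15 + 5))*(-16) = (40*(-10))*(-16) = -400*(-16) = 6400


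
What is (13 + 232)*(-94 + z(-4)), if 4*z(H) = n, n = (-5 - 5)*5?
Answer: -52185/2 ≈ -26093.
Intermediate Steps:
n = -50 (n = -10*5 = -50)
z(H) = -25/2 (z(H) = (1/4)*(-50) = -25/2)
(13 + 232)*(-94 + z(-4)) = (13 + 232)*(-94 - 25/2) = 245*(-213/2) = -52185/2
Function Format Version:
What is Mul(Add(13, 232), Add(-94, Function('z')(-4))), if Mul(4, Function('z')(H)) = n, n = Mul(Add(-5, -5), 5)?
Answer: Rational(-52185, 2) ≈ -26093.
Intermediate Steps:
n = -50 (n = Mul(-10, 5) = -50)
Function('z')(H) = Rational(-25, 2) (Function('z')(H) = Mul(Rational(1, 4), -50) = Rational(-25, 2))
Mul(Add(13, 232), Add(-94, Function('z')(-4))) = Mul(Add(13, 232), Add(-94, Rational(-25, 2))) = Mul(245, Rational(-213, 2)) = Rational(-52185, 2)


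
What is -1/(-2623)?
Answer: 1/2623 ≈ 0.00038124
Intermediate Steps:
-1/(-2623) = -1*(-1/2623) = 1/2623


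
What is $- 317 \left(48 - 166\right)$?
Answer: $37406$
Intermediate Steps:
$- 317 \left(48 - 166\right) = \left(-317\right) \left(-118\right) = 37406$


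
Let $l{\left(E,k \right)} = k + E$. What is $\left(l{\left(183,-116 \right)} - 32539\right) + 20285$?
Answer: $-12187$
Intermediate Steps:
$l{\left(E,k \right)} = E + k$
$\left(l{\left(183,-116 \right)} - 32539\right) + 20285 = \left(\left(183 - 116\right) - 32539\right) + 20285 = \left(67 - 32539\right) + 20285 = -32472 + 20285 = -12187$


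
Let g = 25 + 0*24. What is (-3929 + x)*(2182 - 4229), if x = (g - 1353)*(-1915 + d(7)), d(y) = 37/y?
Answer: -36283486447/7 ≈ -5.1834e+9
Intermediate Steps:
g = 25 (g = 25 + 0 = 25)
x = 17752704/7 (x = (25 - 1353)*(-1915 + 37/7) = -1328*(-1915 + 37*(⅐)) = -1328*(-1915 + 37/7) = -1328*(-13368/7) = 17752704/7 ≈ 2.5361e+6)
(-3929 + x)*(2182 - 4229) = (-3929 + 17752704/7)*(2182 - 4229) = (17725201/7)*(-2047) = -36283486447/7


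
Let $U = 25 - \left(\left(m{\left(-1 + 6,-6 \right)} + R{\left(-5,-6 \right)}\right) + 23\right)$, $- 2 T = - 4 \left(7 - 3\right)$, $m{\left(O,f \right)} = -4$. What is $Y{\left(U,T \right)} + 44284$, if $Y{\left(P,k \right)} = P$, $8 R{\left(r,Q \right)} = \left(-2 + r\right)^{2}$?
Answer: $\frac{354271}{8} \approx 44284.0$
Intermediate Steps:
$R{\left(r,Q \right)} = \frac{\left(-2 + r\right)^{2}}{8}$
$T = 8$ ($T = - \frac{\left(-4\right) \left(7 - 3\right)}{2} = - \frac{\left(-4\right) 4}{2} = \left(- \frac{1}{2}\right) \left(-16\right) = 8$)
$U = - \frac{1}{8}$ ($U = 25 - \left(\left(-4 + \frac{\left(-2 - 5\right)^{2}}{8}\right) + 23\right) = 25 - \left(\left(-4 + \frac{\left(-7\right)^{2}}{8}\right) + 23\right) = 25 - \left(\left(-4 + \frac{1}{8} \cdot 49\right) + 23\right) = 25 - \left(\left(-4 + \frac{49}{8}\right) + 23\right) = 25 - \left(\frac{17}{8} + 23\right) = 25 - \frac{201}{8} = - \frac{1}{8} \approx -0.125$)
$Y{\left(U,T \right)} + 44284 = - \frac{1}{8} + 44284 = \frac{354271}{8}$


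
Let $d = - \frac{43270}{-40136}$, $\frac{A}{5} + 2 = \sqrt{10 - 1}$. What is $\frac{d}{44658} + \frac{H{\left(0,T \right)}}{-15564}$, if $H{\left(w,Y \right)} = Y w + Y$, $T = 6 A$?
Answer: $- \frac{2212431265}{1162367176968} \approx -0.0019034$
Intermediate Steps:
$A = 5$ ($A = -10 + 5 \sqrt{10 - 1} = -10 + 5 \sqrt{9} = -10 + 5 \cdot 3 = -10 + 15 = 5$)
$T = 30$ ($T = 6 \cdot 5 = 30$)
$d = \frac{21635}{20068}$ ($d = \left(-43270\right) \left(- \frac{1}{40136}\right) = \frac{21635}{20068} \approx 1.0781$)
$H{\left(w,Y \right)} = Y + Y w$
$\frac{d}{44658} + \frac{H{\left(0,T \right)}}{-15564} = \frac{21635}{20068 \cdot 44658} + \frac{30 \left(1 + 0\right)}{-15564} = \frac{21635}{20068} \cdot \frac{1}{44658} + 30 \cdot 1 \left(- \frac{1}{15564}\right) = \frac{21635}{896196744} + 30 \left(- \frac{1}{15564}\right) = \frac{21635}{896196744} - \frac{5}{2594} = - \frac{2212431265}{1162367176968}$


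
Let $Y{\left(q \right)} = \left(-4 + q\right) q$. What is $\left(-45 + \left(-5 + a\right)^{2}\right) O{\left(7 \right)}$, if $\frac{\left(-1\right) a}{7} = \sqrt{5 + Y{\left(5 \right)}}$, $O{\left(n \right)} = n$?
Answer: $3290 + 490 \sqrt{10} \approx 4839.5$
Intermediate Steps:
$Y{\left(q \right)} = q \left(-4 + q\right)$
$a = - 7 \sqrt{10}$ ($a = - 7 \sqrt{5 + 5 \left(-4 + 5\right)} = - 7 \sqrt{5 + 5 \cdot 1} = - 7 \sqrt{5 + 5} = - 7 \sqrt{10} \approx -22.136$)
$\left(-45 + \left(-5 + a\right)^{2}\right) O{\left(7 \right)} = \left(-45 + \left(-5 - 7 \sqrt{10}\right)^{2}\right) 7 = -315 + 7 \left(-5 - 7 \sqrt{10}\right)^{2}$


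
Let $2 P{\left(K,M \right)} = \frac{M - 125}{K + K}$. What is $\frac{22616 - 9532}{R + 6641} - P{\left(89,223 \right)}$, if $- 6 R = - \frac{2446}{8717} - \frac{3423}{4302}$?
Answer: $\frac{150267205554535}{88661007232322} \approx 1.6949$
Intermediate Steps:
$R = \frac{13453661}{75001068}$ ($R = - \frac{- \frac{2446}{8717} - \frac{3423}{4302}}{6} = - \frac{\left(-2446\right) \frac{1}{8717} - \frac{1141}{1434}}{6} = - \frac{- \frac{2446}{8717} - \frac{1141}{1434}}{6} = \left(- \frac{1}{6}\right) \left(- \frac{13453661}{12500178}\right) = \frac{13453661}{75001068} \approx 0.17938$)
$P{\left(K,M \right)} = \frac{-125 + M}{4 K}$ ($P{\left(K,M \right)} = \frac{\left(M - 125\right) \frac{1}{K + K}}{2} = \frac{\left(-125 + M\right) \frac{1}{2 K}}{2} = \frac{\frac{1}{2} \frac{1}{K} \left(-125 + M\right)}{2} = \frac{-125 + M}{4 K}$)
$\frac{22616 - 9532}{R + 6641} - P{\left(89,223 \right)} = \frac{22616 - 9532}{\frac{13453661}{75001068} + 6641} - \frac{-125 + 223}{4 \cdot 89} = \frac{13084}{\frac{498095546249}{75001068}} - \frac{1}{4} \cdot \frac{1}{89} \cdot 98 = 13084 \cdot \frac{75001068}{498095546249} - \frac{49}{178} = \frac{981313973712}{498095546249} - \frac{49}{178} = \frac{150267205554535}{88661007232322}$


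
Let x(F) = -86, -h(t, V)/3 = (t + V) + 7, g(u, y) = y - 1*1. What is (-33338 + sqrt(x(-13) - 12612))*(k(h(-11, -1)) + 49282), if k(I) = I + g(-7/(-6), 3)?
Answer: -1643530062 + 49299*I*sqrt(12698) ≈ -1.6435e+9 + 5.5553e+6*I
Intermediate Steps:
g(u, y) = -1 + y (g(u, y) = y - 1 = -1 + y)
h(t, V) = -21 - 3*V - 3*t (h(t, V) = -3*((t + V) + 7) = -3*((V + t) + 7) = -3*(7 + V + t) = -21 - 3*V - 3*t)
k(I) = 2 + I (k(I) = I + (-1 + 3) = I + 2 = 2 + I)
(-33338 + sqrt(x(-13) - 12612))*(k(h(-11, -1)) + 49282) = (-33338 + sqrt(-86 - 12612))*((2 + (-21 - 3*(-1) - 3*(-11))) + 49282) = (-33338 + sqrt(-12698))*((2 + (-21 + 3 + 33)) + 49282) = (-33338 + I*sqrt(12698))*((2 + 15) + 49282) = (-33338 + I*sqrt(12698))*(17 + 49282) = (-33338 + I*sqrt(12698))*49299 = -1643530062 + 49299*I*sqrt(12698)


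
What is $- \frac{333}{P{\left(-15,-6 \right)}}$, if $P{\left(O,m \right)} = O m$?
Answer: $- \frac{37}{10} \approx -3.7$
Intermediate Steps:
$- \frac{333}{P{\left(-15,-6 \right)}} = - \frac{333}{\left(-15\right) \left(-6\right)} = - \frac{333}{90} = \left(-333\right) \frac{1}{90} = - \frac{37}{10}$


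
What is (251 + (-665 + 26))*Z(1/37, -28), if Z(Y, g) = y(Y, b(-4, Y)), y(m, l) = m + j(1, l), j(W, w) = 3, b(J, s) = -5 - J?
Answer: -43456/37 ≈ -1174.5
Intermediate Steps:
y(m, l) = 3 + m (y(m, l) = m + 3 = 3 + m)
Z(Y, g) = 3 + Y
(251 + (-665 + 26))*Z(1/37, -28) = (251 + (-665 + 26))*(3 + 1/37) = (251 - 639)*(3 + 1/37) = -388*112/37 = -43456/37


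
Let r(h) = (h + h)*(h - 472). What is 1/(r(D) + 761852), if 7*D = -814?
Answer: 49/44034852 ≈ 1.1128e-6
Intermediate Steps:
D = -814/7 (D = (⅐)*(-814) = -814/7 ≈ -116.29)
r(h) = 2*h*(-472 + h) (r(h) = (2*h)*(-472 + h) = 2*h*(-472 + h))
1/(r(D) + 761852) = 1/(2*(-814/7)*(-472 - 814/7) + 761852) = 1/(2*(-814/7)*(-4118/7) + 761852) = 1/(6704104/49 + 761852) = 1/(44034852/49) = 49/44034852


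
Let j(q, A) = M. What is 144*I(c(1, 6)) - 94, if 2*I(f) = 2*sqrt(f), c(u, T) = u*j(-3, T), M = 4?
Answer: 194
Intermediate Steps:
j(q, A) = 4
c(u, T) = 4*u (c(u, T) = u*4 = 4*u)
I(f) = sqrt(f) (I(f) = (2*sqrt(f))/2 = sqrt(f))
144*I(c(1, 6)) - 94 = 144*sqrt(4*1) - 94 = 144*sqrt(4) - 94 = 144*2 - 94 = 288 - 94 = 194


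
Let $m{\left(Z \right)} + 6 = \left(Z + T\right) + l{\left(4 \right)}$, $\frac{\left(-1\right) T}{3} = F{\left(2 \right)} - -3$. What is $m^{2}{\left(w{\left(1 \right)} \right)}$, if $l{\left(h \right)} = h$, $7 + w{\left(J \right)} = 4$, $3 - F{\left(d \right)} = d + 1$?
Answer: $196$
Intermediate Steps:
$F{\left(d \right)} = 2 - d$ ($F{\left(d \right)} = 3 - \left(d + 1\right) = 3 - \left(1 + d\right) = 2 - d$)
$w{\left(J \right)} = -3$ ($w{\left(J \right)} = -7 + 4 = -3$)
$T = -9$ ($T = - 3 \left(\left(2 - 2\right) - -3\right) = - 3 \left(\left(2 - 2\right) + 3\right) = - 3 \left(0 + 3\right) = \left(-3\right) 3 = -9$)
$m{\left(Z \right)} = -11 + Z$ ($m{\left(Z \right)} = -6 + \left(\left(Z - 9\right) + 4\right) = -6 + \left(\left(-9 + Z\right) + 4\right) = -6 + \left(-5 + Z\right) = -11 + Z$)
$m^{2}{\left(w{\left(1 \right)} \right)} = \left(-11 - 3\right)^{2} = \left(-14\right)^{2} = 196$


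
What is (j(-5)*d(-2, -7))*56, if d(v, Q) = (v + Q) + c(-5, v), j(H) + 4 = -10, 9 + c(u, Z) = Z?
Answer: 15680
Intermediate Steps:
c(u, Z) = -9 + Z
j(H) = -14 (j(H) = -4 - 10 = -14)
d(v, Q) = -9 + Q + 2*v (d(v, Q) = (v + Q) + (-9 + v) = (Q + v) + (-9 + v) = -9 + Q + 2*v)
(j(-5)*d(-2, -7))*56 = -14*(-9 - 7 + 2*(-2))*56 = -14*(-9 - 7 - 4)*56 = -14*(-20)*56 = 280*56 = 15680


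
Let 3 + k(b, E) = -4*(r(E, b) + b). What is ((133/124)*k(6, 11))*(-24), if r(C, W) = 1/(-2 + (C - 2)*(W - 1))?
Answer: 929670/1333 ≈ 697.43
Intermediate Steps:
r(C, W) = 1/(-2 + (-1 + W)*(-2 + C)) (r(C, W) = 1/(-2 + (-2 + C)*(-1 + W)) = 1/(-2 + (-1 + W)*(-2 + C)))
k(b, E) = -3 - 4*b - 4/(-E - 2*b + E*b) (k(b, E) = -3 - 4*(1/(-E - 2*b + E*b) + b) = -3 - 4*(b + 1/(-E - 2*b + E*b)) = -3 + (-4*b - 4/(-E - 2*b + E*b)) = -3 - 4*b - 4/(-E - 2*b + E*b))
((133/124)*k(6, 11))*(-24) = ((133/124)*((4 - (3 + 4*6)*(11 + 2*6 - 1*11*6))/(11 + 2*6 - 1*11*6)))*(-24) = ((133*(1/124))*((4 - (3 + 24)*(11 + 12 - 66))/(11 + 12 - 66)))*(-24) = (133*((4 - 1*27*(-43))/(-43))/124)*(-24) = (133*(-(4 + 1161)/43)/124)*(-24) = (133*(-1/43*1165)/124)*(-24) = ((133/124)*(-1165/43))*(-24) = -154945/5332*(-24) = 929670/1333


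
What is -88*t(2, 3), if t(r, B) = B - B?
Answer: 0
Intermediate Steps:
t(r, B) = 0
-88*t(2, 3) = -88*0 = 0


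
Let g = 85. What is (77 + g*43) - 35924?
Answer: -32192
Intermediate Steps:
(77 + g*43) - 35924 = (77 + 85*43) - 35924 = (77 + 3655) - 35924 = 3732 - 35924 = -32192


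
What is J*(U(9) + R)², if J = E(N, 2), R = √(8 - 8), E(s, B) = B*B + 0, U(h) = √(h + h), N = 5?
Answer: 72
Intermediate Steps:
U(h) = √2*√h (U(h) = √(2*h) = √2*√h)
E(s, B) = B² (E(s, B) = B² + 0 = B²)
R = 0 (R = √0 = 0)
J = 4 (J = 2² = 4)
J*(U(9) + R)² = 4*(√2*√9 + 0)² = 4*(√2*3 + 0)² = 4*(3*√2 + 0)² = 4*(3*√2)² = 4*18 = 72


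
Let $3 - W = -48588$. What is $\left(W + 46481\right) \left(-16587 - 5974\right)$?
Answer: $-2144919392$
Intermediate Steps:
$W = 48591$ ($W = 3 - -48588 = 3 + 48588 = 48591$)
$\left(W + 46481\right) \left(-16587 - 5974\right) = \left(48591 + 46481\right) \left(-16587 - 5974\right) = 95072 \left(-22561\right) = -2144919392$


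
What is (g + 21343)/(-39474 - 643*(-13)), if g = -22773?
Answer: 286/6223 ≈ 0.045959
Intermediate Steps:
(g + 21343)/(-39474 - 643*(-13)) = (-22773 + 21343)/(-39474 - 643*(-13)) = -1430/(-39474 + 8359) = -1430/(-31115) = -1430*(-1/31115) = 286/6223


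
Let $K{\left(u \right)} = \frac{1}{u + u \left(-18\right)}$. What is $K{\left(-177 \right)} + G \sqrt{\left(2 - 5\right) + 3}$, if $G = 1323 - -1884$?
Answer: $\frac{1}{3009} \approx 0.00033234$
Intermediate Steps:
$G = 3207$ ($G = 1323 + 1884 = 3207$)
$K{\left(u \right)} = - \frac{1}{17 u}$ ($K{\left(u \right)} = \frac{1}{u - 18 u} = \frac{1}{\left(-17\right) u} = - \frac{1}{17 u}$)
$K{\left(-177 \right)} + G \sqrt{\left(2 - 5\right) + 3} = - \frac{1}{17 \left(-177\right)} + 3207 \sqrt{\left(2 - 5\right) + 3} = \left(- \frac{1}{17}\right) \left(- \frac{1}{177}\right) + 3207 \sqrt{-3 + 3} = \frac{1}{3009} + 3207 \sqrt{0} = \frac{1}{3009} + 3207 \cdot 0 = \frac{1}{3009} + 0 = \frac{1}{3009}$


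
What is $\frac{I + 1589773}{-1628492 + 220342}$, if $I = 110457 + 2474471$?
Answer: $- \frac{4174701}{1408150} \approx -2.9647$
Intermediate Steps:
$I = 2584928$
$\frac{I + 1589773}{-1628492 + 220342} = \frac{2584928 + 1589773}{-1628492 + 220342} = \frac{4174701}{-1408150} = 4174701 \left(- \frac{1}{1408150}\right) = - \frac{4174701}{1408150}$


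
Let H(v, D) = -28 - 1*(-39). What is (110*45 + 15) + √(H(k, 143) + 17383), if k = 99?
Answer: 4965 + √17394 ≈ 5096.9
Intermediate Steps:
H(v, D) = 11 (H(v, D) = -28 + 39 = 11)
(110*45 + 15) + √(H(k, 143) + 17383) = (110*45 + 15) + √(11 + 17383) = (4950 + 15) + √17394 = 4965 + √17394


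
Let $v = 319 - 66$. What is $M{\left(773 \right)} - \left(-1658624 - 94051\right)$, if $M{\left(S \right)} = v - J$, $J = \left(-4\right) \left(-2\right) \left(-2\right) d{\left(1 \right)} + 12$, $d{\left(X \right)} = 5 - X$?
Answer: $1752980$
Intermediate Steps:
$J = -52$ ($J = \left(-4\right) \left(-2\right) \left(-2\right) \left(5 - 1\right) + 12 = 8 \left(-2\right) \left(5 - 1\right) + 12 = \left(-16\right) 4 + 12 = -64 + 12 = -52$)
$v = 253$ ($v = 319 - 66 = 253$)
$M{\left(S \right)} = 305$ ($M{\left(S \right)} = 253 - -52 = 253 + 52 = 305$)
$M{\left(773 \right)} - \left(-1658624 - 94051\right) = 305 - \left(-1658624 - 94051\right) = 305 - -1752675 = 305 + 1752675 = 1752980$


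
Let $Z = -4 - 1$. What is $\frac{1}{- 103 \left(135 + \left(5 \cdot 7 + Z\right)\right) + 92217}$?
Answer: $\frac{1}{75222} \approx 1.3294 \cdot 10^{-5}$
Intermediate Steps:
$Z = -5$ ($Z = -4 - 1 = -5$)
$\frac{1}{- 103 \left(135 + \left(5 \cdot 7 + Z\right)\right) + 92217} = \frac{1}{- 103 \left(135 + \left(5 \cdot 7 - 5\right)\right) + 92217} = \frac{1}{- 103 \left(135 + \left(35 - 5\right)\right) + 92217} = \frac{1}{- 103 \left(135 + 30\right) + 92217} = \frac{1}{\left(-103\right) 165 + 92217} = \frac{1}{-16995 + 92217} = \frac{1}{75222}$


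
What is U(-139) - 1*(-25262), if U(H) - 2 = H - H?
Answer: 25264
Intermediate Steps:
U(H) = 2 (U(H) = 2 + (H - H) = 2 + 0 = 2)
U(-139) - 1*(-25262) = 2 - 1*(-25262) = 2 + 25262 = 25264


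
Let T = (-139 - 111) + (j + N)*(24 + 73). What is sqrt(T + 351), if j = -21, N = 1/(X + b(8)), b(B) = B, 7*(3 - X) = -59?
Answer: I*sqrt(8928978)/68 ≈ 43.943*I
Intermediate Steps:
X = 80/7 (X = 3 - 1/7*(-59) = 3 + 59/7 = 80/7 ≈ 11.429)
N = 7/136 (N = 1/(80/7 + 8) = 1/(136/7) = 7/136 ≈ 0.051471)
T = -310353/136 (T = (-139 - 111) + (-21 + 7/136)*(24 + 73) = -250 - 2849/136*97 = -250 - 276353/136 = -310353/136 ≈ -2282.0)
sqrt(T + 351) = sqrt(-310353/136 + 351) = sqrt(-262617/136) = I*sqrt(8928978)/68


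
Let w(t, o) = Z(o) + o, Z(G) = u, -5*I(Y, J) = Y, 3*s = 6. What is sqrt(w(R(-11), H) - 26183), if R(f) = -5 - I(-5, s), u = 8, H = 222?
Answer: I*sqrt(25953) ≈ 161.1*I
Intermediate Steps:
s = 2 (s = (1/3)*6 = 2)
I(Y, J) = -Y/5
Z(G) = 8
R(f) = -6 (R(f) = -5 - (-1)*(-5)/5 = -5 - 1*1 = -5 - 1 = -6)
w(t, o) = 8 + o
sqrt(w(R(-11), H) - 26183) = sqrt((8 + 222) - 26183) = sqrt(230 - 26183) = sqrt(-25953) = I*sqrt(25953)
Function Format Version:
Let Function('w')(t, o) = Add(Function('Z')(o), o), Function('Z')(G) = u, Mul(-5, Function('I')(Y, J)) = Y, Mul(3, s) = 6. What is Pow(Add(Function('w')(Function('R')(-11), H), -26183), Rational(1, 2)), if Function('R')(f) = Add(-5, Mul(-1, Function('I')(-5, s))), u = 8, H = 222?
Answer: Mul(I, Pow(25953, Rational(1, 2))) ≈ Mul(161.10, I)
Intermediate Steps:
s = 2 (s = Mul(Rational(1, 3), 6) = 2)
Function('I')(Y, J) = Mul(Rational(-1, 5), Y)
Function('Z')(G) = 8
Function('R')(f) = -6 (Function('R')(f) = Add(-5, Mul(-1, Mul(Rational(-1, 5), -5))) = Add(-5, Mul(-1, 1)) = Add(-5, -1) = -6)
Function('w')(t, o) = Add(8, o)
Pow(Add(Function('w')(Function('R')(-11), H), -26183), Rational(1, 2)) = Pow(Add(Add(8, 222), -26183), Rational(1, 2)) = Pow(Add(230, -26183), Rational(1, 2)) = Pow(-25953, Rational(1, 2)) = Mul(I, Pow(25953, Rational(1, 2)))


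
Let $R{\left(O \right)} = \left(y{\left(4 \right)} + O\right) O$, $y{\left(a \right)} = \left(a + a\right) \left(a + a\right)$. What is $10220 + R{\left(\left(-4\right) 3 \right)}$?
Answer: $9596$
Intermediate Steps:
$y{\left(a \right)} = 4 a^{2}$ ($y{\left(a \right)} = 2 a 2 a = 4 a^{2}$)
$R{\left(O \right)} = O \left(64 + O\right)$ ($R{\left(O \right)} = \left(4 \cdot 4^{2} + O\right) O = \left(4 \cdot 16 + O\right) O = \left(64 + O\right) O = O \left(64 + O\right)$)
$10220 + R{\left(\left(-4\right) 3 \right)} = 10220 + \left(-4\right) 3 \left(64 - 12\right) = 10220 - 12 \left(64 - 12\right) = 10220 - 624 = 9596$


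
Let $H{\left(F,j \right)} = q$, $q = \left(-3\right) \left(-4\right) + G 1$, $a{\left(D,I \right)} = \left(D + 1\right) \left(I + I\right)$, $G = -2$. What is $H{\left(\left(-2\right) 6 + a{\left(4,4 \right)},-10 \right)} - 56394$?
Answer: $-56384$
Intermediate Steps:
$a{\left(D,I \right)} = 2 I \left(1 + D\right)$ ($a{\left(D,I \right)} = \left(1 + D\right) 2 I = 2 I \left(1 + D\right)$)
$q = 10$ ($q = \left(-3\right) \left(-4\right) - 2 = 12 - 2 = 10$)
$H{\left(F,j \right)} = 10$
$H{\left(\left(-2\right) 6 + a{\left(4,4 \right)},-10 \right)} - 56394 = 10 - 56394 = -56384$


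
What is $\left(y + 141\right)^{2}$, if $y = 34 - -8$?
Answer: $33489$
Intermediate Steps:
$y = 42$ ($y = 34 + 8 = 42$)
$\left(y + 141\right)^{2} = \left(42 + 141\right)^{2} = 183^{2} = 33489$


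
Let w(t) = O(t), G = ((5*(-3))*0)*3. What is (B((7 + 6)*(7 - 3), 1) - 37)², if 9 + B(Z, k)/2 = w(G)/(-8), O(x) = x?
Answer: 3025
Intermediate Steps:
G = 0 (G = -15*0*3 = 0*3 = 0)
w(t) = t
B(Z, k) = -18 (B(Z, k) = -18 + 2*(0/(-8)) = -18 + 2*(0*(-⅛)) = -18 + 2*0 = -18 + 0 = -18)
(B((7 + 6)*(7 - 3), 1) - 37)² = (-18 - 37)² = (-55)² = 3025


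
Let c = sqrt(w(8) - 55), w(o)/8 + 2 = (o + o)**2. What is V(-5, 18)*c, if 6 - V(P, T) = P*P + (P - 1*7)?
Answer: -7*sqrt(1977) ≈ -311.24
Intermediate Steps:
V(P, T) = 13 - P - P**2 (V(P, T) = 6 - (P*P + (P - 1*7)) = 6 - (P**2 + (P - 7)) = 6 - (P**2 + (-7 + P)) = 6 - (-7 + P + P**2) = 6 + (7 - P - P**2) = 13 - P - P**2)
w(o) = -16 + 32*o**2 (w(o) = -16 + 8*(o + o)**2 = -16 + 8*(2*o)**2 = -16 + 8*(4*o**2) = -16 + 32*o**2)
c = sqrt(1977) (c = sqrt((-16 + 32*8**2) - 55) = sqrt((-16 + 32*64) - 55) = sqrt((-16 + 2048) - 55) = sqrt(2032 - 55) = sqrt(1977) ≈ 44.463)
V(-5, 18)*c = (13 - 1*(-5) - 1*(-5)**2)*sqrt(1977) = (13 + 5 - 1*25)*sqrt(1977) = (13 + 5 - 25)*sqrt(1977) = -7*sqrt(1977)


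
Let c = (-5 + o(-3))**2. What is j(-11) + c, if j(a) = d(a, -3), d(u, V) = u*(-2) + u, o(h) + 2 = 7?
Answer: 11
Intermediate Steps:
o(h) = 5 (o(h) = -2 + 7 = 5)
d(u, V) = -u (d(u, V) = -2*u + u = -u)
j(a) = -a
c = 0 (c = (-5 + 5)**2 = 0**2 = 0)
j(-11) + c = -1*(-11) + 0 = 11 + 0 = 11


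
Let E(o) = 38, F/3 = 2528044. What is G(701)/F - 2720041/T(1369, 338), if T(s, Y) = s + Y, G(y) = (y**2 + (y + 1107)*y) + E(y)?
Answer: -6875382545861/4315371108 ≈ -1593.2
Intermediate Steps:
F = 7584132 (F = 3*2528044 = 7584132)
G(y) = 38 + y**2 + y*(1107 + y) (G(y) = (y**2 + (y + 1107)*y) + 38 = (y**2 + (1107 + y)*y) + 38 = (y**2 + y*(1107 + y)) + 38 = 38 + y**2 + y*(1107 + y))
T(s, Y) = Y + s
G(701)/F - 2720041/T(1369, 338) = (38 + 2*701**2 + 1107*701)/7584132 - 2720041/(338 + 1369) = (38 + 2*491401 + 776007)*(1/7584132) - 2720041/1707 = (38 + 982802 + 776007)*(1/7584132) - 2720041*1/1707 = 1758847*(1/7584132) - 2720041/1707 = 1758847/7584132 - 2720041/1707 = -6875382545861/4315371108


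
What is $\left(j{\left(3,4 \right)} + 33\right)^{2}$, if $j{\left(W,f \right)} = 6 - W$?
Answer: $1296$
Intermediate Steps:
$\left(j{\left(3,4 \right)} + 33\right)^{2} = \left(\left(6 - 3\right) + 33\right)^{2} = \left(3 + 33\right)^{2} = 36^{2} = 1296$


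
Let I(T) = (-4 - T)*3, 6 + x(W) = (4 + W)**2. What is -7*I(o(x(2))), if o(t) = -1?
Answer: 63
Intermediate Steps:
x(W) = -6 + (4 + W)**2
I(T) = -12 - 3*T
-7*I(o(x(2))) = -7*(-12 - 3*(-1)) = -7*(-12 + 3) = -7*(-9) = 63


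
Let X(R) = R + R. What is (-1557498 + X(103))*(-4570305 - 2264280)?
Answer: 10643444543820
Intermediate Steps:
X(R) = 2*R
(-1557498 + X(103))*(-4570305 - 2264280) = (-1557498 + 2*103)*(-4570305 - 2264280) = (-1557498 + 206)*(-6834585) = -1557292*(-6834585) = 10643444543820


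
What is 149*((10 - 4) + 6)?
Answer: 1788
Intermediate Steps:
149*((10 - 4) + 6) = 149*(6 + 6) = 149*12 = 1788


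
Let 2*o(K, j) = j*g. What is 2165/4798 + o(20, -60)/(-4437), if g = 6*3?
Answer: 1355225/2365414 ≈ 0.57293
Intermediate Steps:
g = 18
o(K, j) = 9*j (o(K, j) = (j*18)/2 = (18*j)/2 = 9*j)
2165/4798 + o(20, -60)/(-4437) = 2165/4798 + (9*(-60))/(-4437) = 2165*(1/4798) - 540*(-1/4437) = 2165/4798 + 60/493 = 1355225/2365414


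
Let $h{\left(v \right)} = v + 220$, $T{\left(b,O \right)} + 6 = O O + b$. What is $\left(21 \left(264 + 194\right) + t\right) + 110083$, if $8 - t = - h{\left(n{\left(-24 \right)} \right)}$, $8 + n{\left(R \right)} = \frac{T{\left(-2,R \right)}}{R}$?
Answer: $\frac{359692}{3} \approx 1.199 \cdot 10^{5}$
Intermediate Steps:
$T{\left(b,O \right)} = -6 + b + O^{2}$ ($T{\left(b,O \right)} = -6 + \left(O O + b\right) = -6 + \left(O^{2} + b\right) = -6 + \left(b + O^{2}\right) = -6 + b + O^{2}$)
$n{\left(R \right)} = -8 + \frac{-8 + R^{2}}{R}$ ($n{\left(R \right)} = -8 + \frac{-6 - 2 + R^{2}}{R} = -8 + \frac{-8 + R^{2}}{R}$)
$h{\left(v \right)} = 220 + v$
$t = \frac{589}{3}$ ($t = 8 - - (220 - \left(32 - \frac{1}{3}\right)) = 8 - - (220 - \frac{95}{3}) = 8 - \left(-1\right) \frac{565}{3} = 8 - - \frac{565}{3} = 8 + \frac{565}{3} = \frac{589}{3} \approx 196.33$)
$\left(21 \left(264 + 194\right) + t\right) + 110083 = \left(21 \left(264 + 194\right) + \frac{589}{3}\right) + 110083 = \left(21 \cdot 458 + \frac{589}{3}\right) + 110083 = \left(9618 + \frac{589}{3}\right) + 110083 = \frac{29443}{3} + 110083 = \frac{359692}{3}$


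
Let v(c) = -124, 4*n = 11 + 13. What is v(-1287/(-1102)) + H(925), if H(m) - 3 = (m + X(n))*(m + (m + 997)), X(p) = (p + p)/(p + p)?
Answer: 2636201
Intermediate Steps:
n = 6 (n = (11 + 13)/4 = (1/4)*24 = 6)
X(p) = 1 (X(p) = (2*p)/((2*p)) = (2*p)*(1/(2*p)) = 1)
H(m) = 3 + (1 + m)*(997 + 2*m) (H(m) = 3 + (m + 1)*(m + (m + 997)) = 3 + (1 + m)*(m + (997 + m)) = 3 + (1 + m)*(997 + 2*m))
v(-1287/(-1102)) + H(925) = -124 + (1000 + 2*925**2 + 999*925) = -124 + (1000 + 2*855625 + 924075) = -124 + (1000 + 1711250 + 924075) = -124 + 2636325 = 2636201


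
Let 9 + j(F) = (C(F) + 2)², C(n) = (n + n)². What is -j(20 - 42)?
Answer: -3755835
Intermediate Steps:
C(n) = 4*n² (C(n) = (2*n)² = 4*n²)
j(F) = -9 + (2 + 4*F²)² (j(F) = -9 + (4*F² + 2)² = -9 + (2 + 4*F²)²)
-j(20 - 42) = -(-9 + 4*(1 + 2*(20 - 42)²)²) = -(-9 + 4*(1 + 2*(-22)²)²) = -(-9 + 4*(1 + 2*484)²) = -(-9 + 4*(1 + 968)²) = -(-9 + 4*969²) = -(-9 + 4*938961) = -(-9 + 3755844) = -1*3755835 = -3755835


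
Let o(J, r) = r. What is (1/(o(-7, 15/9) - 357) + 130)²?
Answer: 19203584929/1136356 ≈ 16899.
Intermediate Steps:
(1/(o(-7, 15/9) - 357) + 130)² = (1/(15/9 - 357) + 130)² = (1/(15*(⅑) - 357) + 130)² = (1/(5/3 - 357) + 130)² = (1/(-1066/3) + 130)² = (-3/1066 + 130)² = (138577/1066)² = 19203584929/1136356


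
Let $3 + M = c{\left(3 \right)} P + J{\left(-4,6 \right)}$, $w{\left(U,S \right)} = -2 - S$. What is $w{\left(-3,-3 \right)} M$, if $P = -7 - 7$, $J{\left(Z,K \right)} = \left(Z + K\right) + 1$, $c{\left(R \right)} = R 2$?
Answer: $-84$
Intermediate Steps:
$c{\left(R \right)} = 2 R$
$J{\left(Z,K \right)} = 1 + K + Z$ ($J{\left(Z,K \right)} = \left(K + Z\right) + 1 = 1 + K + Z$)
$P = -14$
$M = -84$ ($M = -3 + \left(2 \cdot 3 \left(-14\right) + \left(1 + 6 - 4\right)\right) = -3 + \left(6 \left(-14\right) + 3\right) = -3 + \left(-84 + 3\right) = -3 - 81 = -84$)
$w{\left(-3,-3 \right)} M = \left(-2 - -3\right) \left(-84\right) = \left(-2 + 3\right) \left(-84\right) = 1 \left(-84\right) = -84$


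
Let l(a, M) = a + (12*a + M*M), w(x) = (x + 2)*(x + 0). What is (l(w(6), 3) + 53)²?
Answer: 470596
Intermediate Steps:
w(x) = x*(2 + x) (w(x) = (2 + x)*x = x*(2 + x))
l(a, M) = M² + 13*a (l(a, M) = a + (12*a + M²) = a + (M² + 12*a) = M² + 13*a)
(l(w(6), 3) + 53)² = ((3² + 13*(6*(2 + 6))) + 53)² = ((9 + 13*(6*8)) + 53)² = ((9 + 13*48) + 53)² = ((9 + 624) + 53)² = (633 + 53)² = 686² = 470596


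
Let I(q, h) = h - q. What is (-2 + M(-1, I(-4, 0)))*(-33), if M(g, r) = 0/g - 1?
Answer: 99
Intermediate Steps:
M(g, r) = -1 (M(g, r) = 0 - 1 = -1)
(-2 + M(-1, I(-4, 0)))*(-33) = (-2 - 1)*(-33) = -3*(-33) = 99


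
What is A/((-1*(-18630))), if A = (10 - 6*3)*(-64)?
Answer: 256/9315 ≈ 0.027483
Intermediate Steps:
A = 512 (A = (10 - 18)*(-64) = -8*(-64) = 512)
A/((-1*(-18630))) = 512/((-1*(-18630))) = 512/18630 = 512*(1/18630) = 256/9315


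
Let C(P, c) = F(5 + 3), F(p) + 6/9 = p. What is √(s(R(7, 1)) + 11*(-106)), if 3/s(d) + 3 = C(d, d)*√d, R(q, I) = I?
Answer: I*√196937/13 ≈ 34.137*I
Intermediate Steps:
F(p) = -⅔ + p
C(P, c) = 22/3 (C(P, c) = -⅔ + (5 + 3) = -⅔ + 8 = 22/3)
s(d) = 3/(-3 + 22*√d/3)
√(s(R(7, 1)) + 11*(-106)) = √(9/(-9 + 22*√1) + 11*(-106)) = √(9/(-9 + 22*1) - 1166) = √(9/(-9 + 22) - 1166) = √(9/13 - 1166) = √(-15149/13) = I*√196937/13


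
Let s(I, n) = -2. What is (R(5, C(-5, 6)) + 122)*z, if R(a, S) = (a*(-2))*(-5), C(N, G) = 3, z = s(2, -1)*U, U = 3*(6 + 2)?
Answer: -8256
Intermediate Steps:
U = 24 (U = 3*8 = 24)
z = -48 (z = -2*24 = -48)
R(a, S) = 10*a (R(a, S) = -2*a*(-5) = 10*a)
(R(5, C(-5, 6)) + 122)*z = (10*5 + 122)*(-48) = (50 + 122)*(-48) = 172*(-48) = -8256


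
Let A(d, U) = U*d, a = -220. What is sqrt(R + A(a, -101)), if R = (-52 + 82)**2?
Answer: 68*sqrt(5) ≈ 152.05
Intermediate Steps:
R = 900 (R = 30**2 = 900)
sqrt(R + A(a, -101)) = sqrt(900 - 101*(-220)) = sqrt(900 + 22220) = sqrt(23120) = 68*sqrt(5)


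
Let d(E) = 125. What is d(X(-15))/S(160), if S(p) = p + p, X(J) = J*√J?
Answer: 25/64 ≈ 0.39063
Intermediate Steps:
X(J) = J^(3/2)
S(p) = 2*p
d(X(-15))/S(160) = 125/((2*160)) = 125/320 = 125*(1/320) = 25/64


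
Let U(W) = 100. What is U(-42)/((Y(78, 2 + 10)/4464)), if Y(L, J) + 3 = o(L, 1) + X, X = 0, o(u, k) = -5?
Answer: -55800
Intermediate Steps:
Y(L, J) = -8 (Y(L, J) = -3 + (-5 + 0) = -3 - 5 = -8)
U(-42)/((Y(78, 2 + 10)/4464)) = 100/((-8/4464)) = 100/((-8*1/4464)) = 100/(-1/558) = 100*(-558) = -55800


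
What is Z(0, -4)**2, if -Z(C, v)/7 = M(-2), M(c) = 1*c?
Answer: 196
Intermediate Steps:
M(c) = c
Z(C, v) = 14 (Z(C, v) = -7*(-2) = 14)
Z(0, -4)**2 = 14**2 = 196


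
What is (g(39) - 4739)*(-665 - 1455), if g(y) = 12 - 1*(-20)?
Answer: 9978840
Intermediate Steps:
g(y) = 32 (g(y) = 12 + 20 = 32)
(g(39) - 4739)*(-665 - 1455) = (32 - 4739)*(-665 - 1455) = -4707*(-2120) = 9978840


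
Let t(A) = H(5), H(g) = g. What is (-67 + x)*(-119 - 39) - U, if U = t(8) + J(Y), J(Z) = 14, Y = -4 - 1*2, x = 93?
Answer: -4127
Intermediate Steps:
t(A) = 5
Y = -6 (Y = -4 - 2 = -6)
U = 19 (U = 5 + 14 = 19)
(-67 + x)*(-119 - 39) - U = (-67 + 93)*(-119 - 39) - 1*19 = 26*(-158) - 19 = -4108 - 19 = -4127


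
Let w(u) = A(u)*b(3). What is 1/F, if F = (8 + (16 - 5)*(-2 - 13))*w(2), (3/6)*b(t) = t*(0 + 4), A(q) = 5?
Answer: -1/18840 ≈ -5.3079e-5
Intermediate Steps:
b(t) = 8*t (b(t) = 2*(t*(0 + 4)) = 2*(t*4) = 2*(4*t) = 8*t)
w(u) = 120 (w(u) = 5*(8*3) = 5*24 = 120)
F = -18840 (F = (8 + (16 - 5)*(-2 - 13))*120 = (8 + 11*(-15))*120 = (8 - 165)*120 = -157*120 = -18840)
1/F = 1/(-18840) = -1/18840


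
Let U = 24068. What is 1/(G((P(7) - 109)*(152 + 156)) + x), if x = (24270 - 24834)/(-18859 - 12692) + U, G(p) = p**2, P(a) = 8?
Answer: 10517/10177634625632 ≈ 1.0333e-9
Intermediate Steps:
x = 253123344/10517 (x = (24270 - 24834)/(-18859 - 12692) + 24068 = -564/(-31551) + 24068 = -564*(-1/31551) + 24068 = 188/10517 + 24068 = 253123344/10517 ≈ 24068.)
1/(G((P(7) - 109)*(152 + 156)) + x) = 1/(((8 - 109)*(152 + 156))**2 + 253123344/10517) = 1/((-101*308)**2 + 253123344/10517) = 1/((-31108)**2 + 253123344/10517) = 1/(967707664 + 253123344/10517) = 1/(10177634625632/10517) = 10517/10177634625632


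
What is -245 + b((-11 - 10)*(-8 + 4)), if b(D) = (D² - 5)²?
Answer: 49716356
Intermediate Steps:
b(D) = (-5 + D²)²
-245 + b((-11 - 10)*(-8 + 4)) = -245 + (-5 + ((-11 - 10)*(-8 + 4))²)² = -245 + (-5 + (-21*(-4))²)² = -245 + (-5 + 84²)² = -245 + (-5 + 7056)² = -245 + 7051² = -245 + 49716601 = 49716356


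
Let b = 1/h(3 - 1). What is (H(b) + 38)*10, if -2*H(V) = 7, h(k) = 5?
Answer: 345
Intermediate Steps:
b = 1/5 ≈ 0.20000
H(V) = -7/2 (H(V) = -1/2*7 = -7/2)
(H(b) + 38)*10 = (-7/2 + 38)*10 = (69/2)*10 = 345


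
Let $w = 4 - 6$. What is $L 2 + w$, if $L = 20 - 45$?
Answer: $-52$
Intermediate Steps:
$w = -2$ ($w = 4 - 6 = -2$)
$L = -25$ ($L = 20 - 45 = -25$)
$L 2 + w = \left(-25\right) 2 - 2 = -50 - 2 = -52$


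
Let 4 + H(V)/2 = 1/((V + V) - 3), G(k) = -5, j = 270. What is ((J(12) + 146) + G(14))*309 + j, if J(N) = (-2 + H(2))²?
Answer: 63615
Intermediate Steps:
H(V) = -8 + 2/(-3 + 2*V) (H(V) = -8 + 2/((V + V) - 3) = -8 + 2/(2*V - 3) = -8 + 2/(-3 + 2*V))
J(N) = 64 (J(N) = (-2 + 2*(13 - 8*2)/(-3 + 2*2))² = (-2 + 2*(13 - 16)/(-3 + 4))² = (-2 + 2*(-3)/1)² = (-2 + 2*1*(-3))² = (-2 - 6)² = (-8)² = 64)
((J(12) + 146) + G(14))*309 + j = ((64 + 146) - 5)*309 + 270 = (210 - 5)*309 + 270 = 205*309 + 270 = 63345 + 270 = 63615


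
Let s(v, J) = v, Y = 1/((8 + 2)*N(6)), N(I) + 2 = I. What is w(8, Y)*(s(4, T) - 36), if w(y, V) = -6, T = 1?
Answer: 192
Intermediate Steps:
N(I) = -2 + I
Y = 1/40 (Y = 1/((8 + 2)*(-2 + 6)) = 1/(10*4) = (⅒)*(¼) = 1/40 ≈ 0.025000)
w(8, Y)*(s(4, T) - 36) = -6*(4 - 36) = -6*(-32) = 192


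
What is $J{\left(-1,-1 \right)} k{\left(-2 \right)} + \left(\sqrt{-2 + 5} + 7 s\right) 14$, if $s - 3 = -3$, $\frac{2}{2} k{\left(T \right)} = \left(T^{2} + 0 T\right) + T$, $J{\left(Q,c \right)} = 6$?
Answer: $12 + 14 \sqrt{3} \approx 36.249$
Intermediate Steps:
$k{\left(T \right)} = T + T^{2}$ ($k{\left(T \right)} = \left(T^{2} + 0 T\right) + T = \left(T^{2} + 0\right) + T = T^{2} + T = T + T^{2}$)
$s = 0$ ($s = 3 - 3 = 0$)
$J{\left(-1,-1 \right)} k{\left(-2 \right)} + \left(\sqrt{-2 + 5} + 7 s\right) 14 = 6 \left(- 2 \left(1 - 2\right)\right) + \left(\sqrt{-2 + 5} + 7 \cdot 0\right) 14 = 6 \left(\left(-2\right) \left(-1\right)\right) + \left(\sqrt{3} + 0\right) 14 = 6 \cdot 2 + \sqrt{3} \cdot 14 = 12 + 14 \sqrt{3}$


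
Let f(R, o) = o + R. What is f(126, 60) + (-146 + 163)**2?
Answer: 475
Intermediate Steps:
f(R, o) = R + o
f(126, 60) + (-146 + 163)**2 = (126 + 60) + (-146 + 163)**2 = 186 + 17**2 = 186 + 289 = 475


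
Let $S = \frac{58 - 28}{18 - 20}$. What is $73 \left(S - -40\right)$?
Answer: $1825$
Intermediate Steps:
$S = -15$ ($S = \frac{30}{-2} = 30 \left(- \frac{1}{2}\right) = -15$)
$73 \left(S - -40\right) = 73 \left(-15 - -40\right) = 73 \left(-15 + 40\right) = 73 \cdot 25 = 1825$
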